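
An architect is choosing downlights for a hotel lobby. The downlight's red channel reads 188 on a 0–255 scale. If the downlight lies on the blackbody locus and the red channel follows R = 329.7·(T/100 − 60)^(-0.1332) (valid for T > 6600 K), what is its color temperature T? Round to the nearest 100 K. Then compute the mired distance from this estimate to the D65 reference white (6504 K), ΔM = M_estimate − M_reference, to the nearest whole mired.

(t − 60)^(-0.1332) = 188/329.7 = 0.57022.
t − 60 = 0.57022^(1/-0.1332) = 0.57022^(-7.508) = 67.848, so t = 127.848.
T = 100·t = 12785 K → 12800 K to the nearest 100 K.
M_estimate = 10⁶/12800 = 78.12; M_reference = 10⁶/6504 = 153.75.
ΔM = 78.12 − 153.75 = -75.63 → -76 mireds.

-76 mireds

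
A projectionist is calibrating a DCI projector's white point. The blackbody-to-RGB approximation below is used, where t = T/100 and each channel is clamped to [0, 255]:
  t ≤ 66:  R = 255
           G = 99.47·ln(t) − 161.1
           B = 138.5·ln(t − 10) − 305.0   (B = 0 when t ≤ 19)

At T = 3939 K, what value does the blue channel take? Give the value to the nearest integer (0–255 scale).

163

t = 3939/100 = 39.39; the t ≤ 66 branch applies.
B = 138.5·ln(39.39 − 10) − 305.0 = 138.5·ln 29.39 − 305.0 = 138.5·3.3807 − 305.0 = 163.221.
Rounded: 163.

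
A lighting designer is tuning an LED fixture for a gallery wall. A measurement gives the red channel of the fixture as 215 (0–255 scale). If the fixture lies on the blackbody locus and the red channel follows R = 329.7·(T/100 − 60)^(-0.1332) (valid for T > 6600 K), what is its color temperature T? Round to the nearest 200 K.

(t − 60)^(-0.1332) = 215/329.7 = 0.65211.
t − 60 = 0.65211^(1/-0.1332) = 0.65211^(-7.508) = 24.774, so t = 84.774.
T = 100·t = 8477 K → 8400 K to the nearest 200 K.

8400 K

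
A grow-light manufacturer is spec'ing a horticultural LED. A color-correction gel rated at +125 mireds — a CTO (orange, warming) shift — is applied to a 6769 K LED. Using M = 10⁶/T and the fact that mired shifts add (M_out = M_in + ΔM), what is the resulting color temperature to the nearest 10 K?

M_in = 10⁶/6769 = 147.73 mireds.
M_out = 147.73 + (+125) = 272.73 mireds.
T_out = 10⁶/272.73 = 3666.6 K → 3670 K.

3670 K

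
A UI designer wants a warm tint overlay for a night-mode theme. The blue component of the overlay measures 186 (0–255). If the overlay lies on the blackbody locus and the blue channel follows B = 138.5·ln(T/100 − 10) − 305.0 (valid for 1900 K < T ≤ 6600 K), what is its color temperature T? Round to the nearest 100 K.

4500 K

ln(t − 10) = (186 + 305.0) / 138.5 = 3.5451.
t − 10 = e^3.5451 = 34.644, so t = 44.644.
T = 100·t = 4464 K → 4500 K to the nearest 100 K.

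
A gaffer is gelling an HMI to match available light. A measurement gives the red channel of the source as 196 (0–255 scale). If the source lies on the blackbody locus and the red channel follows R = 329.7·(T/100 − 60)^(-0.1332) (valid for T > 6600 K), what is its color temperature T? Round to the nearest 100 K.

(t − 60)^(-0.1332) = 196/329.7 = 0.59448.
t − 60 = 0.59448^(1/-0.1332) = 0.59448^(-7.508) = 49.621, so t = 109.621.
T = 100·t = 10962 K → 11000 K to the nearest 100 K.

11000 K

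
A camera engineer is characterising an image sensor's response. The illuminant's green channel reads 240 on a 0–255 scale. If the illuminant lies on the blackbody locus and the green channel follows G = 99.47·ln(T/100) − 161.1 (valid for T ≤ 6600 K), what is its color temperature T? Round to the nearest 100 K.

ln t = (240 + 161.1) / 99.47 = 4.0324.
t = e^4.0324 = 56.394.
T = 100·t = 5639 K → 5600 K to the nearest 100 K.

5600 K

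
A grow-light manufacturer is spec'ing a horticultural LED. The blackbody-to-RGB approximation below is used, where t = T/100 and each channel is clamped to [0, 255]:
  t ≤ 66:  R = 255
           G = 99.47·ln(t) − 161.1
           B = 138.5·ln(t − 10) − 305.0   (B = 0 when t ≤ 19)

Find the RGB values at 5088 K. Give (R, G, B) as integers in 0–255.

t = 5088/100 = 50.88; the t ≤ 66 branch applies.
R = 255 by definition for t ≤ 66.
G = 99.47·ln 50.88 − 161.1 = 99.47·3.9295 − 161.1 = 229.764.
B = 138.5·ln(50.88 − 10) − 305.0 = 138.5·ln 40.88 − 305.0 = 138.5·3.7106 − 305.0 = 208.924.
Rounded: (255, 230, 209).

(255, 230, 209)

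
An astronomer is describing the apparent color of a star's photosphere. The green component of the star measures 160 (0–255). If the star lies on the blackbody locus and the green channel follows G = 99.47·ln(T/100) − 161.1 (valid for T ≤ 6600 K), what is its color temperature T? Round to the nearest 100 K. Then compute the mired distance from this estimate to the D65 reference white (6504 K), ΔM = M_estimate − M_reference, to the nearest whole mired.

ln t = (160 + 161.1) / 99.47 = 3.2281.
t = e^3.2281 = 25.232.
T = 100·t = 2523 K → 2500 K to the nearest 100 K.
M_estimate = 10⁶/2500 = 400.00; M_reference = 10⁶/6504 = 153.75.
ΔM = 400.00 − 153.75 = 246.25 → +246 mireds.

+246 mireds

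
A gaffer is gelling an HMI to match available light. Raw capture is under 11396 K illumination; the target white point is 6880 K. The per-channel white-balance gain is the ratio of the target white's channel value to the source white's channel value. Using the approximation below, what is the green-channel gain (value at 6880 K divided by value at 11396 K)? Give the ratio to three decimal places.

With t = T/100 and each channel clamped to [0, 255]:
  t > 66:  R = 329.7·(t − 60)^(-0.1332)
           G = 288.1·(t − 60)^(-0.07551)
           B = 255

1.147

At 11396 K (t = 113.96):
  G = 288.1·(113.96 − 60)^(-0.07551) = 288.1·53.96^(-0.07551) = 288.1·0.73997 = 213.184.
At 6880 K (t = 68.8):
  G = 288.1·(68.8 − 60)^(-0.07551) = 288.1·8.8^(-0.07551) = 288.1·0.84856 = 244.470.
Gain = 244.470 / 213.184 = 1.1468 → 1.147.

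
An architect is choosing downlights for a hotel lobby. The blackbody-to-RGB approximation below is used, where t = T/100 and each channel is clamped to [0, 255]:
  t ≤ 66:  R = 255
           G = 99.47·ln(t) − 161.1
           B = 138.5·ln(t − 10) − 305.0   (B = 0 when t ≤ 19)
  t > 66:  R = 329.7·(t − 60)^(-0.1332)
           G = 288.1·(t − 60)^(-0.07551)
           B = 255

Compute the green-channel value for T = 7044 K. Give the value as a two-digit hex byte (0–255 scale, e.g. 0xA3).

0xF1

t = 7044/100 = 70.44; the t > 66 branch applies.
G = 288.1·(70.44 − 60)^(-0.07551) = 288.1·10.44^(-0.07551) = 288.1·0.83768 = 241.335.
Rounded: 241; in hex, 0xF1.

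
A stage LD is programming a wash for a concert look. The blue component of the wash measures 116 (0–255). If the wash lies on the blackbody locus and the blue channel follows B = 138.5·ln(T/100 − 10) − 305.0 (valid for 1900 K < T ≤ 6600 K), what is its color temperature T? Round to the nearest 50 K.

3100 K

ln(t − 10) = (116 + 305.0) / 138.5 = 3.0397.
t − 10 = e^3.0397 = 20.899, so t = 30.899.
T = 100·t = 3090 K → 3100 K to the nearest 50 K.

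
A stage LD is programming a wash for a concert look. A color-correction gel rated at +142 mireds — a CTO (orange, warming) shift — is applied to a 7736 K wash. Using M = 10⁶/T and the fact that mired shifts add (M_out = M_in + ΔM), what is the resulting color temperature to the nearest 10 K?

M_in = 10⁶/7736 = 129.27 mireds.
M_out = 129.27 + (+142) = 271.27 mireds.
T_out = 10⁶/271.27 = 3686.4 K → 3690 K.

3690 K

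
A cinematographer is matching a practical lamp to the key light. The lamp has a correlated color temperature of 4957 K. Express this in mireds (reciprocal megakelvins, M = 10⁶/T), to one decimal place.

M = 10⁶ / 4957 = 201.735 → 201.7 mireds.

201.7 mireds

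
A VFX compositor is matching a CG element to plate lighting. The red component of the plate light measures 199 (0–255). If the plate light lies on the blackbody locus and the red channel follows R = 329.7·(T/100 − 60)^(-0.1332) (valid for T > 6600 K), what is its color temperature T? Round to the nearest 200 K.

10400 K

(t − 60)^(-0.1332) = 199/329.7 = 0.60358.
t − 60 = 0.60358^(1/-0.1332) = 0.60358^(-7.508) = 44.273, so t = 104.273.
T = 100·t = 10427 K → 10400 K to the nearest 200 K.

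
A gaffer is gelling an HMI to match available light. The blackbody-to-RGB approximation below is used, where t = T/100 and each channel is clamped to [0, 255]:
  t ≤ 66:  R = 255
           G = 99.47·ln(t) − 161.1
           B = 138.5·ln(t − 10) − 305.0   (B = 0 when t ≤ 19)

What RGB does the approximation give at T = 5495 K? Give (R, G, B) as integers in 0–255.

(255, 237, 222)

t = 5495/100 = 54.95; the t ≤ 66 branch applies.
R = 255 by definition for t ≤ 66.
G = 99.47·ln 54.95 − 161.1 = 99.47·4.0064 − 161.1 = 237.419.
B = 138.5·ln(54.95 − 10) − 305.0 = 138.5·ln 44.95 − 305.0 = 138.5·3.8056 − 305.0 = 222.069.
Rounded: (255, 237, 222).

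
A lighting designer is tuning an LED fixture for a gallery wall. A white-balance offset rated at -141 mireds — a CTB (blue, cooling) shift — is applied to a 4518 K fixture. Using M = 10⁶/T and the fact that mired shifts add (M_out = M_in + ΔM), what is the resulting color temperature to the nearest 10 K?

M_in = 10⁶/4518 = 221.34 mireds.
M_out = 221.34 + (-141) = 80.34 mireds.
T_out = 10⁶/80.34 = 12447.6 K → 12450 K.

12450 K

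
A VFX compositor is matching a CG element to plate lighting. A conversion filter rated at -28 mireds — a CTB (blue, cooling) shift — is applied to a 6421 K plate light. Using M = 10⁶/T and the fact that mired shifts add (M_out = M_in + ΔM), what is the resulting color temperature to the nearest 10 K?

M_in = 10⁶/6421 = 155.74 mireds.
M_out = 155.74 + (-28) = 127.74 mireds.
T_out = 10⁶/127.74 = 7828.5 K → 7830 K.

7830 K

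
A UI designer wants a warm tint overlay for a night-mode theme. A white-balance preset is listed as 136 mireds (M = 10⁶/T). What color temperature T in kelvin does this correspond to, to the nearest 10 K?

T = 10⁶ / 136 = 7352.94 K → 7350 K.

7350 K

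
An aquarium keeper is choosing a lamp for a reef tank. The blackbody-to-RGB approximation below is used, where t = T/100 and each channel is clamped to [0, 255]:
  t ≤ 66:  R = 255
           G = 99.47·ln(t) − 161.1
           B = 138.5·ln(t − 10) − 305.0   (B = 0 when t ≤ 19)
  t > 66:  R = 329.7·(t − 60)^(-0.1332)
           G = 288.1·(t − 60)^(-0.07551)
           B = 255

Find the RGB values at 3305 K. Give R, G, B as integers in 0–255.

R=255, G=187, B=130

t = 3305/100 = 33.05; the t ≤ 66 branch applies.
R = 255 by definition for t ≤ 66.
G = 99.47·ln 33.05 − 161.1 = 99.47·3.4980 − 161.1 = 186.848.
B = 138.5·ln(33.05 − 10) − 305.0 = 138.5·ln 23.05 − 305.0 = 138.5·3.1377 − 305.0 = 129.567.
Rounded: (255, 187, 130).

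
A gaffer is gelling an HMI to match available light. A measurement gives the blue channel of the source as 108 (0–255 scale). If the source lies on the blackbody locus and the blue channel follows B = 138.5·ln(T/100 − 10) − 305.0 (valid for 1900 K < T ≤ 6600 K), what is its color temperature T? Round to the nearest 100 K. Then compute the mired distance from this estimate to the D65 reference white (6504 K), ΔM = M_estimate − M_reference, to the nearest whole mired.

ln(t − 10) = (108 + 305.0) / 138.5 = 2.9819.
t − 10 = e^2.9819 = 19.726, so t = 29.726.
T = 100·t = 2973 K → 3000 K to the nearest 100 K.
M_estimate = 10⁶/3000 = 333.33; M_reference = 10⁶/6504 = 153.75.
ΔM = 333.33 − 153.75 = 179.58 → +180 mireds.

+180 mireds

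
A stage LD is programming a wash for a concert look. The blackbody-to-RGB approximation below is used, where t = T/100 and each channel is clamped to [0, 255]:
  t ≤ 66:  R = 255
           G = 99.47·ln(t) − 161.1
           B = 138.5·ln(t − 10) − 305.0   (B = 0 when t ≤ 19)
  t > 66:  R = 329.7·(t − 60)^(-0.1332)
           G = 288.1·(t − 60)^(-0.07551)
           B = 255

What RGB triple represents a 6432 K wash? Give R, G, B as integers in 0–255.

t = 6432/100 = 64.32; the t ≤ 66 branch applies.
R = 255 by definition for t ≤ 66.
G = 99.47·ln 64.32 − 161.1 = 99.47·4.1639 − 161.1 = 253.080.
B = 138.5·ln(64.32 − 10) − 305.0 = 138.5·ln 54.32 − 305.0 = 138.5·3.9949 − 305.0 = 248.293.
Rounded: (255, 253, 248).

R=255, G=253, B=248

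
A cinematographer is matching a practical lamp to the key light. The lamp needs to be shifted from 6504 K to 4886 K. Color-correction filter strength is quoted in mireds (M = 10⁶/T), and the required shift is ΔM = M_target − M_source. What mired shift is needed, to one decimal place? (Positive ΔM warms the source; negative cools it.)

+50.9 mireds

M_source = 10⁶/6504 = 153.752; M_target = 10⁶/4886 = 204.666.
ΔM = 204.666 − 153.752 = 50.915 → +50.9 mireds, a warming shift.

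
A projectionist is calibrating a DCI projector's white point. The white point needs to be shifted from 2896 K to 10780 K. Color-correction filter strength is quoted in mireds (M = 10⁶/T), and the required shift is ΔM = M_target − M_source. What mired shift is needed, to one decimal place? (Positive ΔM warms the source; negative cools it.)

M_source = 10⁶/2896 = 345.304; M_target = 10⁶/10780 = 92.764.
ΔM = 92.764 − 345.304 = -252.539 → -252.5 mireds, a cooling shift.

-252.5 mireds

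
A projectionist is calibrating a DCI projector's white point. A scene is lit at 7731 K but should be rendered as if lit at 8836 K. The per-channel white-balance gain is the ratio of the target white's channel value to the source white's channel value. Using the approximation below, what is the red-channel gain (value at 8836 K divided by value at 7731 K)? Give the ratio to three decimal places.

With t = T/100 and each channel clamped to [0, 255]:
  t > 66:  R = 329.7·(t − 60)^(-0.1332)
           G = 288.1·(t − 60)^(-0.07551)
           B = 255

0.936

At 7731 K (t = 77.31):
  R = 329.7·(77.31 − 60)^(-0.1332) = 329.7·17.31^(-0.1332) = 329.7·0.68400 = 225.516.
At 8836 K (t = 88.36):
  R = 329.7·(88.36 − 60)^(-0.1332) = 329.7·28.36^(-0.1332) = 329.7·0.64047 = 211.163.
Gain = 211.163 / 225.516 = 0.9364 → 0.936.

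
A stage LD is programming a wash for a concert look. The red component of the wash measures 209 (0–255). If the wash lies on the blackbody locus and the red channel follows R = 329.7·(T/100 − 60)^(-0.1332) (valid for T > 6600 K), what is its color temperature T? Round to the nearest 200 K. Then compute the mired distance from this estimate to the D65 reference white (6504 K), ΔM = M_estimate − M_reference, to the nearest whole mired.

-43 mireds

(t − 60)^(-0.1332) = 209/329.7 = 0.63391.
t − 60 = 0.63391^(1/-0.1332) = 0.63391^(-7.508) = 30.639, so t = 90.639.
T = 100·t = 9064 K → 9000 K to the nearest 200 K.
M_estimate = 10⁶/9000 = 111.11; M_reference = 10⁶/6504 = 153.75.
ΔM = 111.11 − 153.75 = -42.64 → -43 mireds.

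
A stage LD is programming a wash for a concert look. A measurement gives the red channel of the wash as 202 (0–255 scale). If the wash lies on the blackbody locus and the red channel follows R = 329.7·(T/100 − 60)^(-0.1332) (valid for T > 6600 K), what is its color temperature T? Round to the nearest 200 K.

(t − 60)^(-0.1332) = 202/329.7 = 0.61268.
t − 60 = 0.61268^(1/-0.1332) = 0.61268^(-7.508) = 39.569, so t = 99.569.
T = 100·t = 9957 K → 10000 K to the nearest 200 K.

10000 K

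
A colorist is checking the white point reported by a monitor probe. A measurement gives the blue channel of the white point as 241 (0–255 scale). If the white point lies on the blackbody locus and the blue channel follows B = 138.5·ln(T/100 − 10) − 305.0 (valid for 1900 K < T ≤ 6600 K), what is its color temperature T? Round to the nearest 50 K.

6150 K

ln(t − 10) = (241 + 305.0) / 138.5 = 3.9422.
t − 10 = e^3.9422 = 51.534, so t = 61.534.
T = 100·t = 6153 K → 6150 K to the nearest 50 K.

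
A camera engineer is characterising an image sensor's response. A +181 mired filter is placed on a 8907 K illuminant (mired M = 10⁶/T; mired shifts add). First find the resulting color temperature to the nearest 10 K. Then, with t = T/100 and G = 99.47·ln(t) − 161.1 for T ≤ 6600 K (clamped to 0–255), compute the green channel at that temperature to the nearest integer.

190

M_in = 10⁶/8907 = 112.27; M_out = 112.27 + (+181) = 293.27.
T_out = 10⁶/293.27 = 3409.8 K → 3410 K; t = 34.1.
G = 99.47·ln 34.1 − 161.1 = 99.47·3.5293 − 161.1 = 189.959.
Rounded: 190.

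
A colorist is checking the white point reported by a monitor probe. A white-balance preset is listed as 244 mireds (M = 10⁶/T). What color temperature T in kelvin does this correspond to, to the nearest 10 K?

4100 K

T = 10⁶ / 244 = 4098.36 K → 4100 K.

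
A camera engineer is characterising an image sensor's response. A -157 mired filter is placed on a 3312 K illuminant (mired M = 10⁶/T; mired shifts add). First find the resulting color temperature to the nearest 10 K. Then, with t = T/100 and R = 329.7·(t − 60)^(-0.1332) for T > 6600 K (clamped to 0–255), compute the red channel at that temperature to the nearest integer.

246

M_in = 10⁶/3312 = 301.93; M_out = 301.93 + (-157) = 144.93.
T_out = 10⁶/144.93 = 6899.8 K → 6900 K; t = 69.
R = 329.7·(69 − 60)^(-0.1332) = 329.7·9^(-0.1332) = 329.7·0.74627 = 246.045.
Rounded: 246.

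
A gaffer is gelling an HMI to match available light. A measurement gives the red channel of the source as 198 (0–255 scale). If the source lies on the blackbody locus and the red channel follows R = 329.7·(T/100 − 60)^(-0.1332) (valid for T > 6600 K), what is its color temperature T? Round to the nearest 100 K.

(t − 60)^(-0.1332) = 198/329.7 = 0.60055.
t − 60 = 0.60055^(1/-0.1332) = 0.60055^(-7.508) = 45.980, so t = 105.980.
T = 100·t = 10598 K → 10600 K to the nearest 100 K.

10600 K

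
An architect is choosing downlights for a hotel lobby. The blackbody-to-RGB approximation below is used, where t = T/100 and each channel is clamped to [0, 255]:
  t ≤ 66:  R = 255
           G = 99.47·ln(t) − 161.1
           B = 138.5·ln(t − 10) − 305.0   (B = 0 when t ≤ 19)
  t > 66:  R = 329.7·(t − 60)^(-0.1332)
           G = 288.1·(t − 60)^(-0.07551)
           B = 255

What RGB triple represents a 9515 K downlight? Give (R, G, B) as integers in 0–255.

(205, 220, 255)

t = 9515/100 = 95.15; the t > 66 branch applies.
R = 329.7·(95.15 − 60)^(-0.1332) = 329.7·35.15^(-0.1332) = 329.7·0.62242 = 205.211.
G = 288.1·(95.15 − 60)^(-0.07551) = 288.1·35.15^(-0.07551) = 288.1·0.76431 = 220.197.
B = 255 by definition for t > 66.
Rounded: (205, 220, 255).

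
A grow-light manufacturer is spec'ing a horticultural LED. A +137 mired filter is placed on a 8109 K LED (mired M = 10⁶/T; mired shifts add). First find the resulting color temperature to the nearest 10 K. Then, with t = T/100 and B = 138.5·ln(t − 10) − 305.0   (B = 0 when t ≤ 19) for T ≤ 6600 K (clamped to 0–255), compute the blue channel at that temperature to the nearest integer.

158

M_in = 10⁶/8109 = 123.32; M_out = 123.32 + (+137) = 260.32.
T_out = 10⁶/260.32 = 3841.4 K → 3840 K; t = 38.4.
B = 138.5·ln(38.4 − 10) − 305.0 = 138.5·ln 28.4 − 305.0 = 138.5·3.3464 − 305.0 = 158.475.
Rounded: 158.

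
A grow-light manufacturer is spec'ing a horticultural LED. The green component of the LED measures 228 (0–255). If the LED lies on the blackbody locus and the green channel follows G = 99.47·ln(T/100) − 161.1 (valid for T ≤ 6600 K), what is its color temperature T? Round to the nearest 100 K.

5000 K

ln t = (228 + 161.1) / 99.47 = 3.9117.
t = e^3.9117 = 49.985.
T = 100·t = 4999 K → 5000 K to the nearest 100 K.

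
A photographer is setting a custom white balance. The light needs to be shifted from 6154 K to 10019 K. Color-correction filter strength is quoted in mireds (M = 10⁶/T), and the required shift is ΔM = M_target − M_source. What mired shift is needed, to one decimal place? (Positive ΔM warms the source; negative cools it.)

-62.7 mireds

M_source = 10⁶/6154 = 162.496; M_target = 10⁶/10019 = 99.810.
ΔM = 99.810 − 162.496 = -62.686 → -62.7 mireds, a cooling shift.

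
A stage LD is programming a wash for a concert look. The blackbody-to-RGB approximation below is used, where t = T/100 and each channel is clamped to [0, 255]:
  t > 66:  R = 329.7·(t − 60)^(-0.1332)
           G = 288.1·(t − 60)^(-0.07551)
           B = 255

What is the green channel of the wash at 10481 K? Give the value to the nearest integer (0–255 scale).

t = 10481/100 = 104.81; the t > 66 branch applies.
G = 288.1·(104.81 − 60)^(-0.07551) = 288.1·44.81^(-0.07551) = 288.1·0.75042 = 216.196.
Rounded: 216.

216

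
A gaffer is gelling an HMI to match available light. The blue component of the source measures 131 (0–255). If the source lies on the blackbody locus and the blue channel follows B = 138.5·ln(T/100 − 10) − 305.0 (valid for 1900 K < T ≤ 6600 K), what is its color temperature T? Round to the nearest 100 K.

3300 K

ln(t − 10) = (131 + 305.0) / 138.5 = 3.1480.
t − 10 = e^3.1480 = 23.290, so t = 33.290.
T = 100·t = 3329 K → 3300 K to the nearest 100 K.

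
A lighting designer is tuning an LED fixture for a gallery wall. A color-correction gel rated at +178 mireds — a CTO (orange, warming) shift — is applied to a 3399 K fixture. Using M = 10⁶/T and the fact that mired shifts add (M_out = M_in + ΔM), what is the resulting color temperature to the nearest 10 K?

2120 K

M_in = 10⁶/3399 = 294.20 mireds.
M_out = 294.20 + (+178) = 472.20 mireds.
T_out = 10⁶/472.20 = 2117.7 K → 2120 K.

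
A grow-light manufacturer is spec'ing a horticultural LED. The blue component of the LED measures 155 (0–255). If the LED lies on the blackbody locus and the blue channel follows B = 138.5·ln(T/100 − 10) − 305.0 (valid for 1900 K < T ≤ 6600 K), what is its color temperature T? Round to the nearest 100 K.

3800 K

ln(t − 10) = (155 + 305.0) / 138.5 = 3.3213.
t − 10 = e^3.3213 = 27.696, so t = 37.696.
T = 100·t = 3770 K → 3800 K to the nearest 100 K.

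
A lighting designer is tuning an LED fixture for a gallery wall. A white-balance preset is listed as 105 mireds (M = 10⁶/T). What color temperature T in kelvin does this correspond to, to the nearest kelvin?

9524 K

T = 10⁶ / 105 = 9523.81 K → 9524 K.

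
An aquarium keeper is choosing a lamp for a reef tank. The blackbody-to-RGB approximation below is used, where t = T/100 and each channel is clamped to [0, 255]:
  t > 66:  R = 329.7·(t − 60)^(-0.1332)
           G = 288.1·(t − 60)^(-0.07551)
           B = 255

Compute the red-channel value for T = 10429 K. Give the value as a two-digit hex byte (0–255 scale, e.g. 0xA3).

0xC7

t = 10429/100 = 104.29; the t > 66 branch applies.
R = 329.7·(104.29 − 60)^(-0.1332) = 329.7·44.29^(-0.1332) = 329.7·0.60355 = 198.990.
Rounded: 199; in hex, 0xC7.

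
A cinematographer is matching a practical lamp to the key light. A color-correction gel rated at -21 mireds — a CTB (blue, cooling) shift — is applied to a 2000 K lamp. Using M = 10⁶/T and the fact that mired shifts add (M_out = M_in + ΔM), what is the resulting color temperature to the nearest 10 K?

M_in = 10⁶/2000 = 500.00 mireds.
M_out = 500.00 + (-21) = 479.00 mireds.
T_out = 10⁶/479.00 = 2087.7 K → 2090 K.

2090 K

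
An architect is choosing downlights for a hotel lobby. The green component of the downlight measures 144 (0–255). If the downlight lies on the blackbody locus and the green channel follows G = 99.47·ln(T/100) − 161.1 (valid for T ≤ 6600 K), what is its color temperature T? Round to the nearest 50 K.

ln t = (144 + 161.1) / 99.47 = 3.0673.
t = e^3.0673 = 21.483.
T = 100·t = 2148 K → 2150 K to the nearest 50 K.

2150 K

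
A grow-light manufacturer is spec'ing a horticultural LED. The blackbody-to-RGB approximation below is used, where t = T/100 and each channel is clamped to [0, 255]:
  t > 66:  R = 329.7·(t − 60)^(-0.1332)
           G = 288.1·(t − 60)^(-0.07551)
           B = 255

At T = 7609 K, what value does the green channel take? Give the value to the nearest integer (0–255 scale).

t = 7609/100 = 76.09; the t > 66 branch applies.
G = 288.1·(76.09 − 60)^(-0.07551) = 288.1·16.09^(-0.07551) = 288.1·0.81076 = 233.580.
Rounded: 234.

234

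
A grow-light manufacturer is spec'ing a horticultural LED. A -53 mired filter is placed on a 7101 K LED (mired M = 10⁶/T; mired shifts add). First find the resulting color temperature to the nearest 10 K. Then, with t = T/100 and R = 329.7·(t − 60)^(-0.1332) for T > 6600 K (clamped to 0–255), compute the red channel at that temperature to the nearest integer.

194

M_in = 10⁶/7101 = 140.83; M_out = 140.83 + (-53) = 87.83.
T_out = 10⁶/87.83 = 11386.2 K → 11390 K; t = 113.9.
R = 329.7·(113.9 − 60)^(-0.1332) = 329.7·53.9^(-0.1332) = 329.7·0.58797 = 193.852.
Rounded: 194.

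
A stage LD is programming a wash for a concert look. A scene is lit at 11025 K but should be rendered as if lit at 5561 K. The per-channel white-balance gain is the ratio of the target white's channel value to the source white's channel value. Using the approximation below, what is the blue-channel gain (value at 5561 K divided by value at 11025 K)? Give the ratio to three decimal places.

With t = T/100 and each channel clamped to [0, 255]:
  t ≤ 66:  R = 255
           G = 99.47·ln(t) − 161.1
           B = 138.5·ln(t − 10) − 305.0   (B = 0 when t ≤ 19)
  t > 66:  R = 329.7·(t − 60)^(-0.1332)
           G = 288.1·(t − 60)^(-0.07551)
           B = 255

At 11025 K (t = 110.25):
  B = 255 by definition for t > 66.
At 5561 K (t = 55.61):
  B = 138.5·ln(55.61 − 10) − 305.0 = 138.5·ln 45.61 − 305.0 = 138.5·3.8201 − 305.0 = 224.088.
Gain = 224.088 / 255.000 = 0.8788 → 0.879.

0.879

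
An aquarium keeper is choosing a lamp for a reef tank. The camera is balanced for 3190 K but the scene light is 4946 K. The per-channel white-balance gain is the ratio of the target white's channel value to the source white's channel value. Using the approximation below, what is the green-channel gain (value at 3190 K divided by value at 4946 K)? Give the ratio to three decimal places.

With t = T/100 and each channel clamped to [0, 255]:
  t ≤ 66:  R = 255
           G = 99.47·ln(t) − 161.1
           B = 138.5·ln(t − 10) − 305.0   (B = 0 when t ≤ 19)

0.808

At 4946 K (t = 49.46):
  G = 99.47·ln 49.46 − 161.1 = 99.47·3.9012 − 161.1 = 226.949.
At 3190 K (t = 31.9):
  G = 99.47·ln 31.9 − 161.1 = 99.47·3.4626 − 161.1 = 183.325.
Gain = 183.325 / 226.949 = 0.8078 → 0.808.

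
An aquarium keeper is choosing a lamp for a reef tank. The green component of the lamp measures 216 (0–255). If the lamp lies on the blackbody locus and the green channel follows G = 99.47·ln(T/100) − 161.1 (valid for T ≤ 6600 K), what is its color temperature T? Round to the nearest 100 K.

ln t = (216 + 161.1) / 99.47 = 3.7911.
t = e^3.7911 = 44.305.
T = 100·t = 4430 K → 4400 K to the nearest 100 K.

4400 K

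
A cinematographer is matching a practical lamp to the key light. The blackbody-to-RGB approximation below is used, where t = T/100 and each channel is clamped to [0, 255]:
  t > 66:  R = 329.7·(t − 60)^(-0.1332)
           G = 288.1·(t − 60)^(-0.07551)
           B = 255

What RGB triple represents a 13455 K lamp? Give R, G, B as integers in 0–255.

R=186, G=208, B=255

t = 13455/100 = 134.55; the t > 66 branch applies.
R = 329.7·(134.55 − 60)^(-0.1332) = 329.7·74.55^(-0.1332) = 329.7·0.56311 = 185.656.
G = 288.1·(134.55 − 60)^(-0.07551) = 288.1·74.55^(-0.07551) = 288.1·0.72212 = 208.044.
B = 255 by definition for t > 66.
Rounded: (186, 208, 255).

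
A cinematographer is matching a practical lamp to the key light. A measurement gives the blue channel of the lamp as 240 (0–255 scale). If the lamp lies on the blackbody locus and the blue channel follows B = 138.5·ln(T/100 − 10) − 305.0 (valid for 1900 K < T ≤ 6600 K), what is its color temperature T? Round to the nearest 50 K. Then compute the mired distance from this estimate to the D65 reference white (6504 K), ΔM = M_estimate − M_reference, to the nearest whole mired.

+10 mireds

ln(t − 10) = (240 + 305.0) / 138.5 = 3.9350.
t − 10 = e^3.9350 = 51.163, so t = 61.163.
T = 100·t = 6116 K → 6100 K to the nearest 50 K.
M_estimate = 10⁶/6100 = 163.93; M_reference = 10⁶/6504 = 153.75.
ΔM = 163.93 − 153.75 = 10.18 → +10 mireds.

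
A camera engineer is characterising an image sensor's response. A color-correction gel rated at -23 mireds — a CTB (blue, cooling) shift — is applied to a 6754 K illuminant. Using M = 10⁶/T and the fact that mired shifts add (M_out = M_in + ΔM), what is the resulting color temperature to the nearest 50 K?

8000 K

M_in = 10⁶/6754 = 148.06 mireds.
M_out = 148.06 + (-23) = 125.06 mireds.
T_out = 10⁶/125.06 = 7996.1 K → 8000 K.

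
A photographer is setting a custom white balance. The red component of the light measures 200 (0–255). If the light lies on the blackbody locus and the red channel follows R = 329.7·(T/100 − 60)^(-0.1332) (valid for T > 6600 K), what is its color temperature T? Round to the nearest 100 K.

(t − 60)^(-0.1332) = 200/329.7 = 0.60661.
t − 60 = 0.60661^(1/-0.1332) = 0.60661^(-7.508) = 42.638, so t = 102.638.
T = 100·t = 10264 K → 10300 K to the nearest 100 K.

10300 K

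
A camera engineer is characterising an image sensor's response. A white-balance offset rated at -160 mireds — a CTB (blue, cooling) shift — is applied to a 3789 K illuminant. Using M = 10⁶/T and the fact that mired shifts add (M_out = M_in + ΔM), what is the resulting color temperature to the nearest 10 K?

9620 K

M_in = 10⁶/3789 = 263.92 mireds.
M_out = 263.92 + (-160) = 103.92 mireds.
T_out = 10⁶/103.92 = 9622.6 K → 9620 K.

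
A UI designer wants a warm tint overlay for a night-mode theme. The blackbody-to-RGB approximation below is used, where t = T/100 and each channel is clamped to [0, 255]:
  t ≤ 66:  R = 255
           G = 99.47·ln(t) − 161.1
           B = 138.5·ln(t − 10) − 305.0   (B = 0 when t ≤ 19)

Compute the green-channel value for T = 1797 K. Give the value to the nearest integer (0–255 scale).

t = 1797/100 = 17.97; the t ≤ 66 branch applies.
G = 99.47·ln 17.97 − 161.1 = 99.47·2.8887 − 161.1 = 126.239.
Rounded: 126.

126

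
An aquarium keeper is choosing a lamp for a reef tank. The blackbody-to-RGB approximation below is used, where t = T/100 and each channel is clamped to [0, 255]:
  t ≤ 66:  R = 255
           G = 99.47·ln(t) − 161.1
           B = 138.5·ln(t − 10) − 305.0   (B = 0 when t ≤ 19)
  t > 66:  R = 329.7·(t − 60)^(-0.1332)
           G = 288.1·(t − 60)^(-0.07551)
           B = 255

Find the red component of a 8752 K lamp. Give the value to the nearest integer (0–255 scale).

t = 8752/100 = 87.52; the t > 66 branch applies.
R = 329.7·(87.52 − 60)^(-0.1332) = 329.7·27.52^(-0.1332) = 329.7·0.64304 = 212.011.
Rounded: 212.

212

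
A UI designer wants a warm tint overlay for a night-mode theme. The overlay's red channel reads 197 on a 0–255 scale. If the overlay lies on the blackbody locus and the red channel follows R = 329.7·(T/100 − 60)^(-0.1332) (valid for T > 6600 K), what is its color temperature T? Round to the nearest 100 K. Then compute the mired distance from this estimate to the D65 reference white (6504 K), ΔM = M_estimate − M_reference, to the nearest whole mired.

(t − 60)^(-0.1332) = 197/329.7 = 0.59751.
t − 60 = 0.59751^(1/-0.1332) = 0.59751^(-7.508) = 47.761, so t = 107.761.
T = 100·t = 10776 K → 10800 K to the nearest 100 K.
M_estimate = 10⁶/10800 = 92.59; M_reference = 10⁶/6504 = 153.75.
ΔM = 92.59 − 153.75 = -61.16 → -61 mireds.

-61 mireds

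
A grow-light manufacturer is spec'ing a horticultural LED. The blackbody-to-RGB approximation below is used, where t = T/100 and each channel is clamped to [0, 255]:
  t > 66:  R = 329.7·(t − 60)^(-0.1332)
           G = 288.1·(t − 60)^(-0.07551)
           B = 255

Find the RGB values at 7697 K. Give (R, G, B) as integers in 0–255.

t = 7697/100 = 76.97; the t > 66 branch applies.
R = 329.7·(76.97 − 60)^(-0.1332) = 329.7·16.97^(-0.1332) = 329.7·0.68581 = 226.113.
G = 288.1·(76.97 − 60)^(-0.07551) = 288.1·16.97^(-0.07551) = 288.1·0.80751 = 232.643.
B = 255 by definition for t > 66.
Rounded: (226, 233, 255).

(226, 233, 255)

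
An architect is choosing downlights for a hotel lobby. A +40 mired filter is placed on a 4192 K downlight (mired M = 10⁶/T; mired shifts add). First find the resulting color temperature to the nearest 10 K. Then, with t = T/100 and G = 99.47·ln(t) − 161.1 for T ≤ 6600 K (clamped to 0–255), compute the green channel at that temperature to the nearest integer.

M_in = 10⁶/4192 = 238.55; M_out = 238.55 + (+40) = 278.55.
T_out = 10⁶/278.55 = 3590.0 K → 3590 K; t = 35.9.
G = 99.47·ln 35.9 − 161.1 = 99.47·3.5807 − 161.1 = 195.076.
Rounded: 195.

195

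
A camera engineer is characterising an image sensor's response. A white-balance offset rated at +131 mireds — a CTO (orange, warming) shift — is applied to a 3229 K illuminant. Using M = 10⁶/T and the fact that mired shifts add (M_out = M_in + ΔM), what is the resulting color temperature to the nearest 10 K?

2270 K

M_in = 10⁶/3229 = 309.69 mireds.
M_out = 309.69 + (+131) = 440.69 mireds.
T_out = 10⁶/440.69 = 2269.2 K → 2270 K.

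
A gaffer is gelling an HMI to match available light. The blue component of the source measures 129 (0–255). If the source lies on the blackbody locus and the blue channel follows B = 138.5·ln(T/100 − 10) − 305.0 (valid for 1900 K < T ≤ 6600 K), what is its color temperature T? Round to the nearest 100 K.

3300 K

ln(t − 10) = (129 + 305.0) / 138.5 = 3.1336.
t − 10 = e^3.1336 = 22.956, so t = 32.956.
T = 100·t = 3296 K → 3300 K to the nearest 100 K.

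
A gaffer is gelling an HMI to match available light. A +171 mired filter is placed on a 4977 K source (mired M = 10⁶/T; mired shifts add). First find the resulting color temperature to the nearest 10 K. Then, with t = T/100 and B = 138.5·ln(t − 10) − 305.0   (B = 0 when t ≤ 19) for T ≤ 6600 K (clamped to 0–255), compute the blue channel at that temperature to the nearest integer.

M_in = 10⁶/4977 = 200.92; M_out = 200.92 + (+171) = 371.92.
T_out = 10⁶/371.92 = 2688.7 K → 2690 K; t = 26.9.
B = 138.5·ln(26.9 − 10) − 305.0 = 138.5·ln 16.9 − 305.0 = 138.5·2.8273 − 305.0 = 86.583.
Rounded: 87.

87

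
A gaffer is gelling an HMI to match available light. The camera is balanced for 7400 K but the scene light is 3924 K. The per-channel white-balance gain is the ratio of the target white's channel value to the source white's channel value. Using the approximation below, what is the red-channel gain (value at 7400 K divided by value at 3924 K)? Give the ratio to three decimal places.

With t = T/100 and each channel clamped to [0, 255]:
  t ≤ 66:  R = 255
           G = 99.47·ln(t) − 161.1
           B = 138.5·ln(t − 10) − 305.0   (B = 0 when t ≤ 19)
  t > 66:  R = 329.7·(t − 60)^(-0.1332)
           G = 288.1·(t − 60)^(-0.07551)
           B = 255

At 3924 K (t = 39.24):
  R = 255 by definition for t ≤ 66.
At 7400 K (t = 74):
  R = 329.7·(74 − 60)^(-0.1332) = 329.7·14^(-0.1332) = 329.7·0.70362 = 231.982.
Gain = 231.982 / 255.000 = 0.9097 → 0.910.

0.910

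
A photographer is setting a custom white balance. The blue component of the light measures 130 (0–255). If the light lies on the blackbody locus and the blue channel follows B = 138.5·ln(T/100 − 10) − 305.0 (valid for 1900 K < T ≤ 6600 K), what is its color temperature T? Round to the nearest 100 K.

ln(t − 10) = (130 + 305.0) / 138.5 = 3.1408.
t − 10 = e^3.1408 = 23.122, so t = 33.122.
T = 100·t = 3312 K → 3300 K to the nearest 100 K.

3300 K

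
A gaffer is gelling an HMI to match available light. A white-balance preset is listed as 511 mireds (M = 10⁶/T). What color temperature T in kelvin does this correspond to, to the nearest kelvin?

1957 K

T = 10⁶ / 511 = 1956.95 K → 1957 K.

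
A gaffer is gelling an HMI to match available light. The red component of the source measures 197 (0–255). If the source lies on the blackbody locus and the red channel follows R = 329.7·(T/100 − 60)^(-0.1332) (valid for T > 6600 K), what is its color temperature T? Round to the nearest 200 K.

(t − 60)^(-0.1332) = 197/329.7 = 0.59751.
t − 60 = 0.59751^(1/-0.1332) = 0.59751^(-7.508) = 47.761, so t = 107.761.
T = 100·t = 10776 K → 10800 K to the nearest 200 K.

10800 K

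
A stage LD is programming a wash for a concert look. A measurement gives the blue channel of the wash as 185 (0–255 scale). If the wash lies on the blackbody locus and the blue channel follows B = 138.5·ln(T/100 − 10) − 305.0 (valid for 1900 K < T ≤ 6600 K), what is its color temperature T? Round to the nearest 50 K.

ln(t − 10) = (185 + 305.0) / 138.5 = 3.5379.
t − 10 = e^3.5379 = 34.395, so t = 44.395.
T = 100·t = 4439 K → 4450 K to the nearest 50 K.

4450 K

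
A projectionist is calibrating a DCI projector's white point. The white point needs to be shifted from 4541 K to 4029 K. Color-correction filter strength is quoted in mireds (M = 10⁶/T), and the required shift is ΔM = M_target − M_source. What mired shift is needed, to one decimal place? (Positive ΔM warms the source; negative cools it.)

+28.0 mireds

M_source = 10⁶/4541 = 220.216; M_target = 10⁶/4029 = 248.201.
ΔM = 248.201 − 220.216 = 27.985 → +28.0 mireds, a warming shift.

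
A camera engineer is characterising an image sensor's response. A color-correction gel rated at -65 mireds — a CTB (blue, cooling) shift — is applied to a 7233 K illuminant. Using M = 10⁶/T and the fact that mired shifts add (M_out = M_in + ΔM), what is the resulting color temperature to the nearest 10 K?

13650 K

M_in = 10⁶/7233 = 138.26 mireds.
M_out = 138.26 + (-65) = 73.26 mireds.
T_out = 10⁶/73.26 = 13650.9 K → 13650 K.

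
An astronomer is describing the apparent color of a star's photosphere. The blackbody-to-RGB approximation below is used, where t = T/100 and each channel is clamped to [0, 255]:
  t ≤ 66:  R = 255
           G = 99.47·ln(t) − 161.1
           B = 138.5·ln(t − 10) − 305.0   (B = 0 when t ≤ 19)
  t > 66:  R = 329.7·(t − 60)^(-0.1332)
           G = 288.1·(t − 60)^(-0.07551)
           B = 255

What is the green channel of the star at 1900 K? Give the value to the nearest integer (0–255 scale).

132

t = 1900/100 = 19; the t ≤ 66 branch applies.
G = 99.47·ln 19 − 161.1 = 99.47·2.9444 − 161.1 = 131.783.
Rounded: 132.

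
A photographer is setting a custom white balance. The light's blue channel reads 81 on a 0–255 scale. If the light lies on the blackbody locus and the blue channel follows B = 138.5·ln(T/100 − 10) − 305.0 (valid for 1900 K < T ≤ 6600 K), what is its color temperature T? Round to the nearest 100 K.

2600 K

ln(t − 10) = (81 + 305.0) / 138.5 = 2.7870.
t − 10 = e^2.7870 = 16.232, so t = 26.232.
T = 100·t = 2623 K → 2600 K to the nearest 100 K.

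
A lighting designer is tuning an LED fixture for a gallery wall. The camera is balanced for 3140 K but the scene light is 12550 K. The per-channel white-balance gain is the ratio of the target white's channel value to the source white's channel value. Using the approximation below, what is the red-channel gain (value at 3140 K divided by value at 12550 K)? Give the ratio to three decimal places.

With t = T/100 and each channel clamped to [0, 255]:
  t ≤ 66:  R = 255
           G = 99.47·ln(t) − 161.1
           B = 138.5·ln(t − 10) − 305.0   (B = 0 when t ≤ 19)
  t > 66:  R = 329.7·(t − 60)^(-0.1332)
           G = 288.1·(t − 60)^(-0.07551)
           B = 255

1.350

At 12550 K (t = 125.5):
  R = 329.7·(125.5 − 60)^(-0.1332) = 329.7·65.5^(-0.1332) = 329.7·0.57290 = 188.884.
At 3140 K (t = 31.4):
  R = 255 by definition for t ≤ 66.
Gain = 255.000 / 188.884 = 1.3500 → 1.350.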